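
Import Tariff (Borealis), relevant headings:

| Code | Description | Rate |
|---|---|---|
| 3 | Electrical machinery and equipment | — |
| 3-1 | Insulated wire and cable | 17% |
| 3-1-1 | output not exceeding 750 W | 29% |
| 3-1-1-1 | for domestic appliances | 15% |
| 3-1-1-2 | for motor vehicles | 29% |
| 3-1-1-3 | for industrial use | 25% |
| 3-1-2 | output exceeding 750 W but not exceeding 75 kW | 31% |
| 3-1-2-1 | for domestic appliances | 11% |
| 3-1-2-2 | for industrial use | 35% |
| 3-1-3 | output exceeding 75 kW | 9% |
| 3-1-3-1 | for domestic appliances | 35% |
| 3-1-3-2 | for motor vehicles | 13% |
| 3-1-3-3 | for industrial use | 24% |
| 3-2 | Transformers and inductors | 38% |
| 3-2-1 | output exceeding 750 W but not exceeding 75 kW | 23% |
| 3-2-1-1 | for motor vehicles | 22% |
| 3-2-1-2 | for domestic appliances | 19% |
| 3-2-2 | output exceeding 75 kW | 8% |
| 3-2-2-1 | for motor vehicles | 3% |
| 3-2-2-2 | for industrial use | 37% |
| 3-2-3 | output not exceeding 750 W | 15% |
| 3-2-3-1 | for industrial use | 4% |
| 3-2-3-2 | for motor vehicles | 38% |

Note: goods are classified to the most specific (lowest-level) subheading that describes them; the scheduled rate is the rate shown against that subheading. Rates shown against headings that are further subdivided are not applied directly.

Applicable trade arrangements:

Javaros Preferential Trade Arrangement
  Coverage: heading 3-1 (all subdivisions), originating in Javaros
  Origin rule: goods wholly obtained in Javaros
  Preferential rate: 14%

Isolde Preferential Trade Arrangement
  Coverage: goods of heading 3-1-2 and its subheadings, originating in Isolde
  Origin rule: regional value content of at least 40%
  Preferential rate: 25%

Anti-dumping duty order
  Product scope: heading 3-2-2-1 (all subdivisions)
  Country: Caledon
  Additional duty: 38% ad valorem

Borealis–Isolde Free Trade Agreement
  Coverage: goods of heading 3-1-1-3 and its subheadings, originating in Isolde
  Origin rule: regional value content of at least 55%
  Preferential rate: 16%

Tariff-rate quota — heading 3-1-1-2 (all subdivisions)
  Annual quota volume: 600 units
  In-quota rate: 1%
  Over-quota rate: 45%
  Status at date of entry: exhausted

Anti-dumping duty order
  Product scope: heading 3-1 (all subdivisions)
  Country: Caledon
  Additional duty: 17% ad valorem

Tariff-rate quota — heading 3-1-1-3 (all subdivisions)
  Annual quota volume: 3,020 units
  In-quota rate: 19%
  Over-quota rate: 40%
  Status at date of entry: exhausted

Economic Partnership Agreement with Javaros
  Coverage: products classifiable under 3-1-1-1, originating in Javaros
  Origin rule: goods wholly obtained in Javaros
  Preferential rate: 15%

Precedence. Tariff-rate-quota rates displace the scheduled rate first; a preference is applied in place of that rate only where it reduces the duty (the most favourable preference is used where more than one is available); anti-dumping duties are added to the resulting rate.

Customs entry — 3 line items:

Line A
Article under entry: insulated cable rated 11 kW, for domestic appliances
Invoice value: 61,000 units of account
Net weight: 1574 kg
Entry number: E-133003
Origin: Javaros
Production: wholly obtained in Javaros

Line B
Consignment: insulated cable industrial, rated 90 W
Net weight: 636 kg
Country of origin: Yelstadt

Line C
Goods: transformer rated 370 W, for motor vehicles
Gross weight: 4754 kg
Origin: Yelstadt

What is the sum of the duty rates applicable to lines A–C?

89%

Line A: insulated cable → 3-1; rated 11 kW → 3-1-2; for domestic appliances → 3-1-2-1. Scheduled 11%. Javaros agreement on 3-1: wholly obtained → 14% available; Javaros agreement on 3-1-1-1: 3-1-2-1 not covered; preference 14% not lower than 11% → no reduction. → 11%.
Line B: insulated cable → 3-1; rated 90 W → 3-1-1; industrial → 3-1-1-3. Scheduled 25%. quota on 3-1-1-3 exhausted → over-quota 40%. → 40%.
Line C: transformer → 3-2; rated 370 W → 3-2-3; for motor vehicles → 3-2-3-2. Scheduled 38%. No special measure applies. → 38%.
Sum: 11% + 40% + 38% = 89%.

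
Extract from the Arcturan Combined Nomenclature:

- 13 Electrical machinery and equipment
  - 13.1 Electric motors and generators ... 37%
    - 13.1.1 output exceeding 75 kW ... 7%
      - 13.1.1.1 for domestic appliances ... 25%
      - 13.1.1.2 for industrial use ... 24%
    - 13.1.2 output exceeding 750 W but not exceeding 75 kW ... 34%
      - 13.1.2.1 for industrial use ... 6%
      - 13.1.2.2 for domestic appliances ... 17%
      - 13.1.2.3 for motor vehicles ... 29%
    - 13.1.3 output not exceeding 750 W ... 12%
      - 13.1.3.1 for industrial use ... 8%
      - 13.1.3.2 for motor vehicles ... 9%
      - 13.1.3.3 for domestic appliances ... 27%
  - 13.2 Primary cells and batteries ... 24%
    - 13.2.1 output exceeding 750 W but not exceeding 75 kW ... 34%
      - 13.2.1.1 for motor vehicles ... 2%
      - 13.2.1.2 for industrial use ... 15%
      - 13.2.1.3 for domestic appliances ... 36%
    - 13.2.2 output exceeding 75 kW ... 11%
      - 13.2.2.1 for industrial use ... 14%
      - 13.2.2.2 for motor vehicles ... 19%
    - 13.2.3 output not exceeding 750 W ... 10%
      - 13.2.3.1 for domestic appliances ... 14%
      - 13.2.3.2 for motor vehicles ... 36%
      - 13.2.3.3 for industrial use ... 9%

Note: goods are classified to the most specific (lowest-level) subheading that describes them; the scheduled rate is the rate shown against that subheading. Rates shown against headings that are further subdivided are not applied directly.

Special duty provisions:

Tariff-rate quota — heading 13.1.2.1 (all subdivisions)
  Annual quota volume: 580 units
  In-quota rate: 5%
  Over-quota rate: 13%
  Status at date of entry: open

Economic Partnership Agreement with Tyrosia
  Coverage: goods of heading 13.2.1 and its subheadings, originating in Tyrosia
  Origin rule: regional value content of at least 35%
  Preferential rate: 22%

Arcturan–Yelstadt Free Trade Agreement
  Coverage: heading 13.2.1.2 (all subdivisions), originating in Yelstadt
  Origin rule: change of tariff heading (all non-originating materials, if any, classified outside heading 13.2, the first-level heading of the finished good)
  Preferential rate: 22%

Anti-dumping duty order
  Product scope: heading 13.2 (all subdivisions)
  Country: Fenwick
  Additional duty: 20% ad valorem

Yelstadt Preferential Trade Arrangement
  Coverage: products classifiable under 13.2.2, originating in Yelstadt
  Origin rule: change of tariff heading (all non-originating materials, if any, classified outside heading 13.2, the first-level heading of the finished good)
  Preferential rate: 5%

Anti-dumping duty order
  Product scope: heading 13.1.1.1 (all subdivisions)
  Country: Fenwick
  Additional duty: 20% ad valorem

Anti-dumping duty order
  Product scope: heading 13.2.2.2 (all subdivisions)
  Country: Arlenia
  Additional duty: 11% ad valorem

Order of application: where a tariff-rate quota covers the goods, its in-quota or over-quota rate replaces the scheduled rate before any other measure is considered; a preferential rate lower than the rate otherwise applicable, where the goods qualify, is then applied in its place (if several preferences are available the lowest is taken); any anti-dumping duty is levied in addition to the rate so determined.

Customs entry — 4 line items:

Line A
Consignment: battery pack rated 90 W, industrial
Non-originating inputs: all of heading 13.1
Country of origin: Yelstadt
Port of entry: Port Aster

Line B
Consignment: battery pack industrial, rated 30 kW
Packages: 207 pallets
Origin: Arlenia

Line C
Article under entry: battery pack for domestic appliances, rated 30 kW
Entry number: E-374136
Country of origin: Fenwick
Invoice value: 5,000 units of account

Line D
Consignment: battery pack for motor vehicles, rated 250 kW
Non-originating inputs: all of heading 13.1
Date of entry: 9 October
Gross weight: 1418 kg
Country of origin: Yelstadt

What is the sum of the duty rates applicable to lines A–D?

85%

Line A: battery pack → 13.2; rated 90 W → 13.2.3; industrial → 13.2.3.3. Scheduled 9%. Yelstadt agreement on 13.2.1.2: 13.2.3.3 not covered; Yelstadt agreement on 13.2.2: 13.2.3.3 not covered. → 9%.
Line B: battery pack → 13.2; rated 30 kW → 13.2.1; industrial → 13.2.1.2. Scheduled 15%. No special measure applies. → 15%.
Line C: battery pack → 13.2; rated 30 kW → 13.2.1; for domestic appliances → 13.2.1.3. Scheduled 36%. anti-dumping (Fenwick, 13.2): +20%; total 36% + 20% = 56%. → 56%.
Line D: battery pack → 13.2; rated 250 kW → 13.2.2; for motor vehicles → 13.2.2.2. Scheduled 19%. Yelstadt agreement on 13.2.1.2: 13.2.2.2 not covered; Yelstadt agreement on 13.2.2: CTH met → 5% available; preferential 5%. → 5%.
Sum: 9% + 15% + 56% + 5% = 85%.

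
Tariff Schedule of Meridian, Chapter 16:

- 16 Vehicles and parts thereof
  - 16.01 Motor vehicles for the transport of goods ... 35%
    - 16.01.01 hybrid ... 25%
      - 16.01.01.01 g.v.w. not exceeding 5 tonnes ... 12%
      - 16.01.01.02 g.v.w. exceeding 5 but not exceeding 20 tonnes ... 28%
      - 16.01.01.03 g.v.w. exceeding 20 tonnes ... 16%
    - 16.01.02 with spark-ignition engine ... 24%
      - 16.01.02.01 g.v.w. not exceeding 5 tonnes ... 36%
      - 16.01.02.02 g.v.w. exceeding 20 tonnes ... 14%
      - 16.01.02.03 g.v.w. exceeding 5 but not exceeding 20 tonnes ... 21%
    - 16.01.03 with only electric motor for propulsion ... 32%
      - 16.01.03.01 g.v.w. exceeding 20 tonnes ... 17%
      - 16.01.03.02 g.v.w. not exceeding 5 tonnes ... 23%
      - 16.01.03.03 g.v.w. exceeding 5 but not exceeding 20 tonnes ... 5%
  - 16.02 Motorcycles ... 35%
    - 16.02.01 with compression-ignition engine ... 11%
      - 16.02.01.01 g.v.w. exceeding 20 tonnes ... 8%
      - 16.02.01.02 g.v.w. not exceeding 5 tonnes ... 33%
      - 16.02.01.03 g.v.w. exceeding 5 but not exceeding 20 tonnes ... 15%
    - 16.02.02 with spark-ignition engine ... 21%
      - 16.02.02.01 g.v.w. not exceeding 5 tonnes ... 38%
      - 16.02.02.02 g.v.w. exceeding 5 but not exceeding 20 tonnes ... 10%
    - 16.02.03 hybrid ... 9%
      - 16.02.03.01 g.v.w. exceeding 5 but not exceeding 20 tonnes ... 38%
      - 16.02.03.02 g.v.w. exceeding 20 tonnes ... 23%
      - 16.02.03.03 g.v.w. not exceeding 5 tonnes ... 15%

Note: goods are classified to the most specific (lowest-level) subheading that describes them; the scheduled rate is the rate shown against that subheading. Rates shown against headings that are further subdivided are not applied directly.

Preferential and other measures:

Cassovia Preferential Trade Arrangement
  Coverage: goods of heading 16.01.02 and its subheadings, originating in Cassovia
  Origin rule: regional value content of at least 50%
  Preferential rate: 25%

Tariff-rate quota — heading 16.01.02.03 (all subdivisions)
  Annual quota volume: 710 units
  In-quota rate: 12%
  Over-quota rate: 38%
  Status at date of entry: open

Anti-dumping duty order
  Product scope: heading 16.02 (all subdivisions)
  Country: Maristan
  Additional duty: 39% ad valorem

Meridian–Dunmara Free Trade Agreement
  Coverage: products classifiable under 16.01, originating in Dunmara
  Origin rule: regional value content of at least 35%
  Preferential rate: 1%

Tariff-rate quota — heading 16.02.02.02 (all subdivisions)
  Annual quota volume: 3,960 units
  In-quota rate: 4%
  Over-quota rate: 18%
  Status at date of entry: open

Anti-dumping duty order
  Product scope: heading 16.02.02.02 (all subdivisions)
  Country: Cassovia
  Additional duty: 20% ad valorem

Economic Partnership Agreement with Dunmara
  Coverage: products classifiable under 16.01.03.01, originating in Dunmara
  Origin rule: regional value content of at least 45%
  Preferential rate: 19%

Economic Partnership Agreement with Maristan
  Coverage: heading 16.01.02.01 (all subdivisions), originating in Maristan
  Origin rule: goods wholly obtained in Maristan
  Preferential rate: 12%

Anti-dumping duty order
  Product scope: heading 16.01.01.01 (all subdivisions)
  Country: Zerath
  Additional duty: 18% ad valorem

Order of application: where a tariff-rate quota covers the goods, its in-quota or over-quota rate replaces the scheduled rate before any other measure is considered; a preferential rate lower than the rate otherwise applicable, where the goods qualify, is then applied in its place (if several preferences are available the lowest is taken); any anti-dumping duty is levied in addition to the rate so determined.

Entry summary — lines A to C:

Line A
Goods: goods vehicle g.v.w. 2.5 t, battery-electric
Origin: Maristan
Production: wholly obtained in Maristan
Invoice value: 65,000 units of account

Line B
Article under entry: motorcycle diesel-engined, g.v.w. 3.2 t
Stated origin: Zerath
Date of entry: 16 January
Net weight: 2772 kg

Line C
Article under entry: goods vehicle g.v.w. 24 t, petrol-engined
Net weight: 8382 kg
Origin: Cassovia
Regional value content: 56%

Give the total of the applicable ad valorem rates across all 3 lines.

Line A: goods vehicle → 16.01; battery-electric → 16.01.03; g.v.w. 2.5 t → 16.01.03.02. Scheduled 23%. Maristan agreement on 16.01.02.01: 16.01.03.02 not covered. → 23%.
Line B: motorcycle → 16.02; diesel-engined → 16.02.01; g.v.w. 3.2 t → 16.02.01.02. Scheduled 33%. No special measure applies. → 33%.
Line C: goods vehicle → 16.01; petrol-engined → 16.01.02; g.v.w. 24 t → 16.01.02.02. Scheduled 14%. Cassovia agreement on 16.01.02: RVC ≥ 50% → 25% available; preference 25% not lower than 14% → no reduction. → 14%.
Sum: 23% + 33% + 14% = 70%.

70%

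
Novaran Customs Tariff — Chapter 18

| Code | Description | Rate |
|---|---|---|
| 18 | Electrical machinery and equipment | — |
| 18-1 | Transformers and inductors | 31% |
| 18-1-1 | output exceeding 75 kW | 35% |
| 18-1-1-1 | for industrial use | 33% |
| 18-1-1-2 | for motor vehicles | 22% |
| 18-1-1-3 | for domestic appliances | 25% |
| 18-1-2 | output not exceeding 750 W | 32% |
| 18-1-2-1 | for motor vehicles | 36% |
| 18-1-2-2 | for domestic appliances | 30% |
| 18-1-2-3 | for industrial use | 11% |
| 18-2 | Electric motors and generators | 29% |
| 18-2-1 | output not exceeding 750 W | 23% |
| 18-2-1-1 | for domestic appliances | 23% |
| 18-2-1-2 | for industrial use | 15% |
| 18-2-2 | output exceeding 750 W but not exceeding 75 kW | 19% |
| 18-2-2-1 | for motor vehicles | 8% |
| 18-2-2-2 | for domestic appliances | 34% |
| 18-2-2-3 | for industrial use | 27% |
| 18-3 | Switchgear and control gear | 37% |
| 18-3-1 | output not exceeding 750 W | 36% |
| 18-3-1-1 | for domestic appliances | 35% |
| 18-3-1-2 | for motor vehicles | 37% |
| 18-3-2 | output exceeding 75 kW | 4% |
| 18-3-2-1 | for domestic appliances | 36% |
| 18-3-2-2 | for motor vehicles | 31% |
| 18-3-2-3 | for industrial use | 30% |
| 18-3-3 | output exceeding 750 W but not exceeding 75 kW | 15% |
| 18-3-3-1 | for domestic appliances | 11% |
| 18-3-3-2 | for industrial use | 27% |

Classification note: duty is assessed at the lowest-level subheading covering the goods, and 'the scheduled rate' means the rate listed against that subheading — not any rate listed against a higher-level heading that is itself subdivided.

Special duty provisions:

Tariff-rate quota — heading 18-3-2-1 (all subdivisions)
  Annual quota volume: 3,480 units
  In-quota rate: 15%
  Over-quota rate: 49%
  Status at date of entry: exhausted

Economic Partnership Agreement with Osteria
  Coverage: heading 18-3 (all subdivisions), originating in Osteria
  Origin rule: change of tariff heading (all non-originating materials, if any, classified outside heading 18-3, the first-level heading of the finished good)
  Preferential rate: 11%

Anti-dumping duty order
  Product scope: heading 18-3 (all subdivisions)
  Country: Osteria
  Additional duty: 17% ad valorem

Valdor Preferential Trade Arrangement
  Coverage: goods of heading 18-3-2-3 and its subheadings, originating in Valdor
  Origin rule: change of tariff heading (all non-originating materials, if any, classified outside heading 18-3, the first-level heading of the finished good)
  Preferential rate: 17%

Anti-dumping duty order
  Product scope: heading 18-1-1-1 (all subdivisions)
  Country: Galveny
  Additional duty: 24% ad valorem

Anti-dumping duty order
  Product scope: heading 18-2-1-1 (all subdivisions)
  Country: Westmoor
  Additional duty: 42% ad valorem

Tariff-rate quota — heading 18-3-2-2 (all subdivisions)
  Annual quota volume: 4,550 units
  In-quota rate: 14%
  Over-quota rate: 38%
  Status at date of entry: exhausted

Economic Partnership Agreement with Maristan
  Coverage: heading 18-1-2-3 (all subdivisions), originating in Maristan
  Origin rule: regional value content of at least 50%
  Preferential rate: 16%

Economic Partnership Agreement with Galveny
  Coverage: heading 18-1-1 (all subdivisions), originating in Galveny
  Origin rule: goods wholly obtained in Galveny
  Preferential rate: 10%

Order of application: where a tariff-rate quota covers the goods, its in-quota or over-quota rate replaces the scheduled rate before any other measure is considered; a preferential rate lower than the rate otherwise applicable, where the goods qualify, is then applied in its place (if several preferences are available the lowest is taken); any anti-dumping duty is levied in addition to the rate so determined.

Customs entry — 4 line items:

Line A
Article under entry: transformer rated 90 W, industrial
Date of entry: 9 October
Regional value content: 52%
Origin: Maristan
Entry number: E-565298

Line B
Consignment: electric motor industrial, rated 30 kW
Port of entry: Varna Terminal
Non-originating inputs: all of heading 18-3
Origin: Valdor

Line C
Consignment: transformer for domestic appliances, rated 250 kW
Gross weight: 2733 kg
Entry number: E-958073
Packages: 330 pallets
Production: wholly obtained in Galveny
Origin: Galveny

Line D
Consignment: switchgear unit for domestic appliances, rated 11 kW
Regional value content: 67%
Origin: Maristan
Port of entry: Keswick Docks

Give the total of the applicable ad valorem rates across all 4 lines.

59%

Line A: transformer → 18-1; rated 90 W → 18-1-2; industrial → 18-1-2-3. Scheduled 11%. Maristan agreement on 18-1-2-3: RVC ≥ 50% → 16% available; preference 16% not lower than 11% → no reduction. → 11%.
Line B: electric motor → 18-2; rated 30 kW → 18-2-2; industrial → 18-2-2-3. Scheduled 27%. Valdor agreement on 18-3-2-3: 18-2-2-3 not covered. → 27%.
Line C: transformer → 18-1; rated 250 kW → 18-1-1; for domestic appliances → 18-1-1-3. Scheduled 25%. Galveny agreement on 18-1-1: wholly obtained → 10% available; preferential 10%. → 10%.
Line D: switchgear unit → 18-3; rated 11 kW → 18-3-3; for domestic appliances → 18-3-3-1. Scheduled 11%. Maristan agreement on 18-1-2-3: 18-3-3-1 not covered. → 11%.
Sum: 11% + 27% + 10% + 11% = 59%.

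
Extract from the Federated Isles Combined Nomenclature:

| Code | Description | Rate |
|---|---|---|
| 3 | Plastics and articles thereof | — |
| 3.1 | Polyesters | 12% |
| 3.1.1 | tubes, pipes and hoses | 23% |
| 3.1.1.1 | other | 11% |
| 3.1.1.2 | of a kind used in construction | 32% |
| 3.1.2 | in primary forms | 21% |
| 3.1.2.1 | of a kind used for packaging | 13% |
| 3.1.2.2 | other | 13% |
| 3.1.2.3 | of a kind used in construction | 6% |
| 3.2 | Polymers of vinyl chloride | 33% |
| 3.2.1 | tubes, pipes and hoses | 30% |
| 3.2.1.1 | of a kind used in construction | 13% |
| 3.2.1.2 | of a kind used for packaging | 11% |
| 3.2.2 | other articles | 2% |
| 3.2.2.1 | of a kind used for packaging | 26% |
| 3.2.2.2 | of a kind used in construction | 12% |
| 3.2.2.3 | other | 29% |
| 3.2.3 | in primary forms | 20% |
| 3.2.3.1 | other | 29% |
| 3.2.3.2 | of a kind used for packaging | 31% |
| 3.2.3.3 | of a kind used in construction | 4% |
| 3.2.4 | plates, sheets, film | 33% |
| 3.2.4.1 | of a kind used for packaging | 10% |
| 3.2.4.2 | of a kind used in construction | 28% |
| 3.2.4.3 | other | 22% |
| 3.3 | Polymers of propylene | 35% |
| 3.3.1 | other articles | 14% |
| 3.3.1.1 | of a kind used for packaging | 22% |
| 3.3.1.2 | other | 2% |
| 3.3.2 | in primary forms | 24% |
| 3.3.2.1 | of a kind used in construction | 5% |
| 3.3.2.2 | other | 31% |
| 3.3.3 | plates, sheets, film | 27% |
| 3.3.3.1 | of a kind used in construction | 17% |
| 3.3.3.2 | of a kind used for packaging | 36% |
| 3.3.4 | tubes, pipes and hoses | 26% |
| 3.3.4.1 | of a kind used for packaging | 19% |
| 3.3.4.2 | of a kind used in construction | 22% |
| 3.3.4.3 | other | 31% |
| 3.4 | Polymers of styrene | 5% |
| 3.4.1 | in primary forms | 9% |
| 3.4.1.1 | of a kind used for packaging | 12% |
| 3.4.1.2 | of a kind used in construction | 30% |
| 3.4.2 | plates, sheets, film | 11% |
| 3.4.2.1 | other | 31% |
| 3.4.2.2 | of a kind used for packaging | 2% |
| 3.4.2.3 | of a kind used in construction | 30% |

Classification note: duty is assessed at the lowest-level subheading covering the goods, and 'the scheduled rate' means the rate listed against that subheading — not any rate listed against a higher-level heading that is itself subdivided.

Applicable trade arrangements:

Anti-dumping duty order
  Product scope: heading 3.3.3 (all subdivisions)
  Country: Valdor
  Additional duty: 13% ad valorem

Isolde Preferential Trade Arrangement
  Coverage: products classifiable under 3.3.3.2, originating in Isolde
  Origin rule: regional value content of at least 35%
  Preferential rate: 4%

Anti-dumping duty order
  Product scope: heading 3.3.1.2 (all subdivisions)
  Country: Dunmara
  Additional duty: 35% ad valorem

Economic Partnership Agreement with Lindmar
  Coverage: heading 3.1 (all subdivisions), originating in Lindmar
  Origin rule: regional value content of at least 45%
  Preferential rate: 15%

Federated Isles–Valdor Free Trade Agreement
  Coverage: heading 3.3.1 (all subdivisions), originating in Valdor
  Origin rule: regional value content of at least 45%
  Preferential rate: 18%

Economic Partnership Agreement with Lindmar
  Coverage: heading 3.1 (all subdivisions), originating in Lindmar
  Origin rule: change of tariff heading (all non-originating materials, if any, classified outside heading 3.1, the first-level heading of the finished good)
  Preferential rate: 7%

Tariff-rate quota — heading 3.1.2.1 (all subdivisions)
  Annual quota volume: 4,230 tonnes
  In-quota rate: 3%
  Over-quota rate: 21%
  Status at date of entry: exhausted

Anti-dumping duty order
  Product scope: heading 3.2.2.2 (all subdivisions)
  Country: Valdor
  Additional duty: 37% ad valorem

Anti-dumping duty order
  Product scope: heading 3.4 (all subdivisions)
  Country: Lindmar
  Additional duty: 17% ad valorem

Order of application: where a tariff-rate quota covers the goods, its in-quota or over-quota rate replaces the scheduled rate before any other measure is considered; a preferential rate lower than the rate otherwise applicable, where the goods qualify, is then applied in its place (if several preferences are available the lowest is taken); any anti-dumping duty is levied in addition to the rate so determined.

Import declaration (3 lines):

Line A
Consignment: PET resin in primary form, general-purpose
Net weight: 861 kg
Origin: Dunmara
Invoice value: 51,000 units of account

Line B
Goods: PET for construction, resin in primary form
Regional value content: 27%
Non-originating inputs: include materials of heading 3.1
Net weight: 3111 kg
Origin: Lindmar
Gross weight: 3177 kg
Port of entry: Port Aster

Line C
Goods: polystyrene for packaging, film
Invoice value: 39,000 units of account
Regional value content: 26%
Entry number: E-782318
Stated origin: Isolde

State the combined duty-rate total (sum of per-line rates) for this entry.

21%

Line A: PET → 3.1; resin in primary form → 3.1.2; general-purpose → 3.1.2.2. Scheduled 13%. No special measure applies. → 13%.
Line B: PET → 3.1; resin in primary form → 3.1.2; for construction → 3.1.2.3. Scheduled 6%. Lindmar agreement on 3.1: RVC < 45%; Lindmar agreement on 3.1: CTH not met. → 6%.
Line C: polystyrene → 3.4; film → 3.4.2; for packaging → 3.4.2.2. Scheduled 2%. Isolde agreement on 3.3.3.2: 3.4.2.2 not covered. → 2%.
Sum: 13% + 6% + 2% = 21%.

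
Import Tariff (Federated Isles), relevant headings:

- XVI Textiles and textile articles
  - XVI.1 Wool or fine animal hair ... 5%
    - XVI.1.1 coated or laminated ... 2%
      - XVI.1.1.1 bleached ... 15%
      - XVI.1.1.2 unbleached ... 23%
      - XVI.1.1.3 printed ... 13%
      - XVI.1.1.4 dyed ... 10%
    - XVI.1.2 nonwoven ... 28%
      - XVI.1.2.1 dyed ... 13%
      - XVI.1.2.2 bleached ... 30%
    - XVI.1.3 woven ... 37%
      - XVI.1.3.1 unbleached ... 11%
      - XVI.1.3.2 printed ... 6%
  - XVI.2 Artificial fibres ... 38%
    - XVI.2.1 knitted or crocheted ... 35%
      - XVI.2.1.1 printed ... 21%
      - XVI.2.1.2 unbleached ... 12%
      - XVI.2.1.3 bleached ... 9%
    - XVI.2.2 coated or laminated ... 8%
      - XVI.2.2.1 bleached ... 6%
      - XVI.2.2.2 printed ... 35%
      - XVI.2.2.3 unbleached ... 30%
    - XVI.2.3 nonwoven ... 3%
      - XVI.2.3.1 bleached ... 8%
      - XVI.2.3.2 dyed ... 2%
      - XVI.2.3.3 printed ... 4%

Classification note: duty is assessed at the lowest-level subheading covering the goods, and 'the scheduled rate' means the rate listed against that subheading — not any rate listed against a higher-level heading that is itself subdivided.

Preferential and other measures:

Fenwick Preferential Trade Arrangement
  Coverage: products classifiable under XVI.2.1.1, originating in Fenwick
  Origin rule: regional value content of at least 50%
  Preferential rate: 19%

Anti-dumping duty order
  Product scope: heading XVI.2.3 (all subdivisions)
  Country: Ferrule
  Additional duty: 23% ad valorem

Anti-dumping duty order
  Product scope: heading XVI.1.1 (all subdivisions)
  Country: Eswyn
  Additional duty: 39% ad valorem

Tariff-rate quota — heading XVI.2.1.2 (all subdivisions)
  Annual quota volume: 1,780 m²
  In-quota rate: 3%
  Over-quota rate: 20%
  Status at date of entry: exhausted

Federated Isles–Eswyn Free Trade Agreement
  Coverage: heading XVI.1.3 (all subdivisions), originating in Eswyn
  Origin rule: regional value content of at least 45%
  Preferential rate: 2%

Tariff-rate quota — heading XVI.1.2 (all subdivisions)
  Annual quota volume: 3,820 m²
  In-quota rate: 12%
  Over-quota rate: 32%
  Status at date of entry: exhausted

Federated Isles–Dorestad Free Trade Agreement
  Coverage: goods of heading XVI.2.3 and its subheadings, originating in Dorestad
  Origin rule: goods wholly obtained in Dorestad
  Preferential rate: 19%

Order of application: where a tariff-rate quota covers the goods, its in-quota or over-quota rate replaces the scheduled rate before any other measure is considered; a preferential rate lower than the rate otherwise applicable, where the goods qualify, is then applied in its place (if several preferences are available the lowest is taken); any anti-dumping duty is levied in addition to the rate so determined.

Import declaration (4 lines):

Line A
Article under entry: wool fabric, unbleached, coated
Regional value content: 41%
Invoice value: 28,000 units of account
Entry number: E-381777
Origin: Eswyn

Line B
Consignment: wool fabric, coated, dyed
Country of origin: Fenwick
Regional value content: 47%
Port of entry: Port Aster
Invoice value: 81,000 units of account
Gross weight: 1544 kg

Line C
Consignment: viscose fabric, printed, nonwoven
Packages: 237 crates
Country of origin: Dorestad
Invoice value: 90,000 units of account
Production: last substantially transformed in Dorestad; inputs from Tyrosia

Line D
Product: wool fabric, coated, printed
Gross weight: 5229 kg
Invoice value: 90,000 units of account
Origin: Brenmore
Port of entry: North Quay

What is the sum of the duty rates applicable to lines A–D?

89%

Line A: wool → XVI.1; coated → XVI.1.1; unbleached → XVI.1.1.2. Scheduled 23%. Eswyn agreement on XVI.1.3: XVI.1.1.2 not covered; anti-dumping (Eswyn, XVI.1.1): +39%; total 23% + 39% = 62%. → 62%.
Line B: wool → XVI.1; coated → XVI.1.1; dyed → XVI.1.1.4. Scheduled 10%. Fenwick agreement on XVI.2.1.1: XVI.1.1.4 not covered. → 10%.
Line C: viscose → XVI.2; nonwoven → XVI.2.3; printed → XVI.2.3.3. Scheduled 4%. Dorestad agreement on XVI.2.3: not wholly obtained. → 4%.
Line D: wool → XVI.1; coated → XVI.1.1; printed → XVI.1.1.3. Scheduled 13%. No special measure applies. → 13%.
Sum: 62% + 10% + 4% + 13% = 89%.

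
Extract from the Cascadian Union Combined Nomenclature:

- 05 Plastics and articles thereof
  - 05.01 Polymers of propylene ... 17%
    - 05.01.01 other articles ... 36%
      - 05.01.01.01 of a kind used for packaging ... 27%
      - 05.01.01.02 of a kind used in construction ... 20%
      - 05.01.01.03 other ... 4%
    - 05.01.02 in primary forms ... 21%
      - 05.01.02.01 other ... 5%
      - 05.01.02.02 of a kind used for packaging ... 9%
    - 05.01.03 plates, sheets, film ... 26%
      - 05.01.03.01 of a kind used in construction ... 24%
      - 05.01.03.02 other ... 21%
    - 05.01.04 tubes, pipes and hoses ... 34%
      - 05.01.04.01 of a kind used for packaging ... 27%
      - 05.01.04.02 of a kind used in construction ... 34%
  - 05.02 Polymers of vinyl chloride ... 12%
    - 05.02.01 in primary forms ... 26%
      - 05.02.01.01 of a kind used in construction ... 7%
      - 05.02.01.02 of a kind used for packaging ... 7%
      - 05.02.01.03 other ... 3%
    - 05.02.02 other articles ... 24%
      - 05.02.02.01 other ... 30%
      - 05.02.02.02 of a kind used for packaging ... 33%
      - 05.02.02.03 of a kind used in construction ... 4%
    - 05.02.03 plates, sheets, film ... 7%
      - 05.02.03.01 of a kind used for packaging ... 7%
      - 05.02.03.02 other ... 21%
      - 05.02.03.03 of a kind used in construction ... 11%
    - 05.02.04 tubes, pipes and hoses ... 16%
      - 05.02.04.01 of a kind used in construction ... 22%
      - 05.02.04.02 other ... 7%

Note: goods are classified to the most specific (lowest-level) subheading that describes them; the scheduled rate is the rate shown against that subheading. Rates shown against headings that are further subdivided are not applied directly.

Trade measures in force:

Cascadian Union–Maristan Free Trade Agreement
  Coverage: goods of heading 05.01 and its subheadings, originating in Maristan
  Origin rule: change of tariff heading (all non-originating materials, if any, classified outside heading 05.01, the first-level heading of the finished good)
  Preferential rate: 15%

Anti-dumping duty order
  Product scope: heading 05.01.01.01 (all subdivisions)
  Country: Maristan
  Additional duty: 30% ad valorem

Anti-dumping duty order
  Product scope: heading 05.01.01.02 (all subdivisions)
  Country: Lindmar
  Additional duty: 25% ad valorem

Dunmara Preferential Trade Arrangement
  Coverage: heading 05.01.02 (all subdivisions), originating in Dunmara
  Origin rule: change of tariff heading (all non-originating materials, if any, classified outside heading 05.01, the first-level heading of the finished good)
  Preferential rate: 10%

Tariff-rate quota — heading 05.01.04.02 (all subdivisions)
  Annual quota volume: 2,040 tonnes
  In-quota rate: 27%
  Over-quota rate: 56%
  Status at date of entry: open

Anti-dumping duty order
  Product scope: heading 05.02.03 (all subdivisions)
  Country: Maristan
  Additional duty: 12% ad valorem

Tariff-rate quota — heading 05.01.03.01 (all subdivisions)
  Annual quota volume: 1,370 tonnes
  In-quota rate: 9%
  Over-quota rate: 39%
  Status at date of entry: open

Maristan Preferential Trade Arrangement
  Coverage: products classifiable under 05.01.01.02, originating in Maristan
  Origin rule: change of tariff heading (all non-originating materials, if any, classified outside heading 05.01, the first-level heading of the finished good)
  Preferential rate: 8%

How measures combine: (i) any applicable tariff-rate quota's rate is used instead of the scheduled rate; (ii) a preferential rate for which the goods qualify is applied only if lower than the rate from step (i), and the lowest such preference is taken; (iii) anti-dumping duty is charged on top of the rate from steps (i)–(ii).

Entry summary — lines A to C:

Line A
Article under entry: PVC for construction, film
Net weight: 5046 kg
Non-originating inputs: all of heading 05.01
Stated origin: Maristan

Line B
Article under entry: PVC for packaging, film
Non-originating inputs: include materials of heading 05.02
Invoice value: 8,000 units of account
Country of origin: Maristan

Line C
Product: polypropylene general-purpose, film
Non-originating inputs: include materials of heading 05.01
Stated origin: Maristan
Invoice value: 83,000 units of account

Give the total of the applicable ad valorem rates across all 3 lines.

Line A: PVC → 05.02; film → 05.02.03; for construction → 05.02.03.03. Scheduled 11%. Maristan agreement on 05.01: 05.02.03.03 not covered; Maristan agreement on 05.01.01.02: 05.02.03.03 not covered; anti-dumping (Maristan, 05.02.03): +12%; total 11% + 12% = 23%. → 23%.
Line B: PVC → 05.02; film → 05.02.03; for packaging → 05.02.03.01. Scheduled 7%. Maristan agreement on 05.01: 05.02.03.01 not covered; Maristan agreement on 05.01.01.02: 05.02.03.01 not covered; anti-dumping (Maristan, 05.02.03): +12%; total 7% + 12% = 19%. → 19%.
Line C: polypropylene → 05.01; film → 05.01.03; general-purpose → 05.01.03.02. Scheduled 21%. Maristan agreement on 05.01: CTH not met; Maristan agreement on 05.01.01.02: 05.01.03.02 not covered. → 21%.
Sum: 23% + 19% + 21% = 63%.

63%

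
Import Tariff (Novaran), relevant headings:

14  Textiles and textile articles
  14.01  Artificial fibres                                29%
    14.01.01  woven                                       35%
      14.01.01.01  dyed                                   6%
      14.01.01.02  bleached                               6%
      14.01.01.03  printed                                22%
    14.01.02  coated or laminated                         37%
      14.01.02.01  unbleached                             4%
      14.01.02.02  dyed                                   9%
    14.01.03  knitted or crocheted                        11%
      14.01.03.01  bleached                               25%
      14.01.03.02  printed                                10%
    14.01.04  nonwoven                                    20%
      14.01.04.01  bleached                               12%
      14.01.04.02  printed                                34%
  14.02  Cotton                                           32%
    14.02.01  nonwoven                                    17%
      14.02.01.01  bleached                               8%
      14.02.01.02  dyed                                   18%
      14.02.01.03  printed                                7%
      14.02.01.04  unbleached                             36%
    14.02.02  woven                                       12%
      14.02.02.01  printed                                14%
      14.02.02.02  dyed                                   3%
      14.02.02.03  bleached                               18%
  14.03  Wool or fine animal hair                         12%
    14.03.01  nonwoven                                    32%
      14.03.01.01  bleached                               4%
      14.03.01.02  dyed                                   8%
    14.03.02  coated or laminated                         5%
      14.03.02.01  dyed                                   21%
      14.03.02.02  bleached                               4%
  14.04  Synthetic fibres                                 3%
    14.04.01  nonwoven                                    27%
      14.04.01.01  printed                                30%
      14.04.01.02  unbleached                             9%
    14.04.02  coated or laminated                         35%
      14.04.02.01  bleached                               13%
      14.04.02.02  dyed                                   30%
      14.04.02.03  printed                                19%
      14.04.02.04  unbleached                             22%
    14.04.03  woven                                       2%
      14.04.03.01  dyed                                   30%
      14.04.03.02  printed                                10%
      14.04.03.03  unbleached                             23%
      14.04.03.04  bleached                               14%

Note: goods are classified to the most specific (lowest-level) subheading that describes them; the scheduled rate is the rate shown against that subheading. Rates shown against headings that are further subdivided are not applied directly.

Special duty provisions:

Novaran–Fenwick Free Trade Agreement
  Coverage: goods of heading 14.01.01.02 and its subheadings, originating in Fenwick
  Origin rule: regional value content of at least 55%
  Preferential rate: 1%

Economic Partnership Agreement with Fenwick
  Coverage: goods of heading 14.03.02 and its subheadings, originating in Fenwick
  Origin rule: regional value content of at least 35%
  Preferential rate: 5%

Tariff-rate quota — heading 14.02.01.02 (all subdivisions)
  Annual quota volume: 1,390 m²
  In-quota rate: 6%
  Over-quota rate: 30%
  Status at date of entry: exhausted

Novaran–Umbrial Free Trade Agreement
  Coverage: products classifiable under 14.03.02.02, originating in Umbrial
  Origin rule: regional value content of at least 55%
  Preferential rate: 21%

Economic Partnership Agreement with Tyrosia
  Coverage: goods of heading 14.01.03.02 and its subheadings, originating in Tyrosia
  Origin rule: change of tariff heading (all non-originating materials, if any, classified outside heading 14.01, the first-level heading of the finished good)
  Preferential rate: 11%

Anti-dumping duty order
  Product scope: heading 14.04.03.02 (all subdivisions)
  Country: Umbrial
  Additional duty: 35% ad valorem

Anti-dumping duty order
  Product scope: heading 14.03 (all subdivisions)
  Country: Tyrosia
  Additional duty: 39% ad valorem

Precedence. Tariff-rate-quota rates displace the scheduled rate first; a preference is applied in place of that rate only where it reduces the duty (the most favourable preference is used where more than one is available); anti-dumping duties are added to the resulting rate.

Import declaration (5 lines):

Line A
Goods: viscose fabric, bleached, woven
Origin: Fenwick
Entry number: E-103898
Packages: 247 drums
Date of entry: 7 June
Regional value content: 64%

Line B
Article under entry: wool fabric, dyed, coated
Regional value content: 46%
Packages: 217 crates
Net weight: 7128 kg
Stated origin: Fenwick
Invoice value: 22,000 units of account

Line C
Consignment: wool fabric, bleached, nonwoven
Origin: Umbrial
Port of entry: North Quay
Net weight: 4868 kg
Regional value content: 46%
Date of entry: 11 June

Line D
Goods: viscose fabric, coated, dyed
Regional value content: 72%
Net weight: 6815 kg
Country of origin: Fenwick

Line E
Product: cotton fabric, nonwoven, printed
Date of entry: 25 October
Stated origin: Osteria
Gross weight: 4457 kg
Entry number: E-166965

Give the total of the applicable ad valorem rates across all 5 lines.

Line A: viscose → 14.01; woven → 14.01.01; bleached → 14.01.01.02. Scheduled 6%. Fenwick agreement on 14.01.01.02: RVC ≥ 55% → 1% available; Fenwick agreement on 14.03.02: 14.01.01.02 not covered; preferential 1%. → 1%.
Line B: wool → 14.03; coated → 14.03.02; dyed → 14.03.02.01. Scheduled 21%. Fenwick agreement on 14.01.01.02: 14.03.02.01 not covered; Fenwick agreement on 14.03.02: RVC ≥ 35% → 5% available; preferential 5%. → 5%.
Line C: wool → 14.03; nonwoven → 14.03.01; bleached → 14.03.01.01. Scheduled 4%. Umbrial agreement on 14.03.02.02: 14.03.01.01 not covered. → 4%.
Line D: viscose → 14.01; coated → 14.01.02; dyed → 14.01.02.02. Scheduled 9%. Fenwick agreement on 14.01.01.02: 14.01.02.02 not covered; Fenwick agreement on 14.03.02: 14.01.02.02 not covered. → 9%.
Line E: cotton → 14.02; nonwoven → 14.02.01; printed → 14.02.01.03. Scheduled 7%. No special measure applies. → 7%.
Sum: 1% + 5% + 4% + 9% + 7% = 26%.

26%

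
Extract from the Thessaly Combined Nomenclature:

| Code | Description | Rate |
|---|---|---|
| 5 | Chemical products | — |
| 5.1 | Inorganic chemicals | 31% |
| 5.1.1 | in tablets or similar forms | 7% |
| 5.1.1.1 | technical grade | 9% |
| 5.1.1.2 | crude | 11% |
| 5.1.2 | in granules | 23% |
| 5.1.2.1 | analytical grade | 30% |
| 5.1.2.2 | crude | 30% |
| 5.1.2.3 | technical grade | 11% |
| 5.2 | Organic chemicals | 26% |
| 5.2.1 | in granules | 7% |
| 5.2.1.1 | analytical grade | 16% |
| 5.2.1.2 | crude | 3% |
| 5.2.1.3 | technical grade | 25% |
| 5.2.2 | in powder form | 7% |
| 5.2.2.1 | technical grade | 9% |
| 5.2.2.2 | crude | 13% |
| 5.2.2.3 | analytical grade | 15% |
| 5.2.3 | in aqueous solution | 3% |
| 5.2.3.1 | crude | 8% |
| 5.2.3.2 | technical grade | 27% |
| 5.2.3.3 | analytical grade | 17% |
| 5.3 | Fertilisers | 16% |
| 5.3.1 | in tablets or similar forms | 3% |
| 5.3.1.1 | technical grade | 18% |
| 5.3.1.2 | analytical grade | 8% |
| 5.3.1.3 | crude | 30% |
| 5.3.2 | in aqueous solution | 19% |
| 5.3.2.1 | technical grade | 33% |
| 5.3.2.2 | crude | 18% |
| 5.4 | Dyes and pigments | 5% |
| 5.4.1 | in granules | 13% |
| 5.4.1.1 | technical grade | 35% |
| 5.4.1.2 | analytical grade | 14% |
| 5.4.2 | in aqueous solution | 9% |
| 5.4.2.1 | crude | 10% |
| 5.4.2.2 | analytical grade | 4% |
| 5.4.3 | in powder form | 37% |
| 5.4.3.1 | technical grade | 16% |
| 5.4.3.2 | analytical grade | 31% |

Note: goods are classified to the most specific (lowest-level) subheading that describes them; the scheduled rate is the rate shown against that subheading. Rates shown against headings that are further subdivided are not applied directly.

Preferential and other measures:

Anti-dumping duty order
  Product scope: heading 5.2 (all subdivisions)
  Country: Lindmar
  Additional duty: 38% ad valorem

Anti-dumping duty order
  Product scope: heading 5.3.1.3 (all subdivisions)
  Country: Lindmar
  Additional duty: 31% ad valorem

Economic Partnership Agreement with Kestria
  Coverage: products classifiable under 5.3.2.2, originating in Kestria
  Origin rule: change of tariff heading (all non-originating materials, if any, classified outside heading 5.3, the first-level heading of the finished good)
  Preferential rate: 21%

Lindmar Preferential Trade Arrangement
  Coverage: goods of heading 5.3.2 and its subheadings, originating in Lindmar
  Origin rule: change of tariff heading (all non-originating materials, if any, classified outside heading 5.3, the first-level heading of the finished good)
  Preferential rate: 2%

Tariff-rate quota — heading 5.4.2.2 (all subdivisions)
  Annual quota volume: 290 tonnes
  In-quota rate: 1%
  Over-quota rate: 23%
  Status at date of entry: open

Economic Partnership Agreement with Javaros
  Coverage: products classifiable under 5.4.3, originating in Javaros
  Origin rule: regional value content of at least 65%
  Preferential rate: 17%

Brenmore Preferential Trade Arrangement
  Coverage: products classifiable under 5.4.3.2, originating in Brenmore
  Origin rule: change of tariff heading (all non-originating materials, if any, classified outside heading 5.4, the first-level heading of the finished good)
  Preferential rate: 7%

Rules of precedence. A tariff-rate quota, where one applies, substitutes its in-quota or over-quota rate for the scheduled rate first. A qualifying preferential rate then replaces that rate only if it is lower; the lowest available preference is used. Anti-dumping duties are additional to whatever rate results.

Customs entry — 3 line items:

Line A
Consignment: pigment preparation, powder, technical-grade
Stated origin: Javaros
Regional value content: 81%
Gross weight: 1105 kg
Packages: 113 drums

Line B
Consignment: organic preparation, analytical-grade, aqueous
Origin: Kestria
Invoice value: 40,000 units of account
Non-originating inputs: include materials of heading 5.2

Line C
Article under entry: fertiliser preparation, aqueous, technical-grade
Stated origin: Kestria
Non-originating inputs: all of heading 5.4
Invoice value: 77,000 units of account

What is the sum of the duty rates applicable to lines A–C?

66%

Line A: pigment → 5.4; powder → 5.4.3; technical-grade → 5.4.3.1. Scheduled 16%. Javaros agreement on 5.4.3: RVC ≥ 65% → 17% available; preference 17% not lower than 16% → no reduction. → 16%.
Line B: organic → 5.2; aqueous → 5.2.3; analytical-grade → 5.2.3.3. Scheduled 17%. Kestria agreement on 5.3.2.2: 5.2.3.3 not covered. → 17%.
Line C: fertiliser → 5.3; aqueous → 5.3.2; technical-grade → 5.3.2.1. Scheduled 33%. Kestria agreement on 5.3.2.2: 5.3.2.1 not covered. → 33%.
Sum: 16% + 17% + 33% = 66%.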